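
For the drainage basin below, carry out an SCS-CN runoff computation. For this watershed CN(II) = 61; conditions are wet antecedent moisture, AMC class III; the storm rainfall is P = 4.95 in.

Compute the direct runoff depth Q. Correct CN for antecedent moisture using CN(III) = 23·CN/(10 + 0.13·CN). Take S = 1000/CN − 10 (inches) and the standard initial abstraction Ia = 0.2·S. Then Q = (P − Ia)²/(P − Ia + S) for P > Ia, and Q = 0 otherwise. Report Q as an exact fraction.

Q = 5067383403/1882797940 in ≈ 2.691 in

CN(III) from CN(II)=61: (23·61)/(10 + 0.13·61) = 140300/1793 ≈ 78.249
Retention S: 1000/CN − 10 with CN=78.249 → S = 3900/1403 ≈ 2.780 in
Ia = 0.2·(3900/1403) = 780/1403 in ≈ 0.556 in
Since P=4.950 > Ia=0.556: effective rainfall P−Ia = 123297/28060 in
Q: (123297/28060)² ÷ (201297/28060) = 5067383403/1882797940 in (≈ 2.691 in)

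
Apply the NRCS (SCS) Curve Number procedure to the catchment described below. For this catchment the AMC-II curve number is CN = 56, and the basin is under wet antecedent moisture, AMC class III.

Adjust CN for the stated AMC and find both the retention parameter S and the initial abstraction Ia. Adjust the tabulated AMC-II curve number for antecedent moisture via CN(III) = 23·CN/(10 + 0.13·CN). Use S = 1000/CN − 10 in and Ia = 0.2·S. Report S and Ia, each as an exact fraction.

CN(III) from CN(II)=56: (23·56)/(10 + 0.13·56) = 4025/54 ≈ 74.537
Retention S: 1000/CN − 10 with CN=74.537 → S = 550/161 ≈ 3.416 in
Ia = 0.2S: 0.2·3.416 = 0.683 in (exactly 110/161)

S = 550/161 in ≈ 3.416 in; Ia = 110/161 in ≈ 0.683 in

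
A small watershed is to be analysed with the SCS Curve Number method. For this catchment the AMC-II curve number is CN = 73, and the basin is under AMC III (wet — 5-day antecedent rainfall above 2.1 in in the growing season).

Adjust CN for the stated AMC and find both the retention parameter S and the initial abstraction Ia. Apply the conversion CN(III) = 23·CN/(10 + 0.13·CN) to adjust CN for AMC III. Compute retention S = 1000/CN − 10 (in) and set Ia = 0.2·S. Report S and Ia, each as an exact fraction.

Adjust CN=73 to AMC III: 23·73/(10 + 0.13·73) → 1679 ÷ (1949/100) = 167900/1949 ≈ 86.147
Max retention: S = 1000/(167900/1949) − 10 = 2700/1679 in (≈ 1.608 in)
Initial abstraction Ia = S/5 = (2700/1679)/5 = 540/1679 ≈ 0.322 in

S = 2700/1679 in ≈ 1.608 in; Ia = 540/1679 in ≈ 0.322 in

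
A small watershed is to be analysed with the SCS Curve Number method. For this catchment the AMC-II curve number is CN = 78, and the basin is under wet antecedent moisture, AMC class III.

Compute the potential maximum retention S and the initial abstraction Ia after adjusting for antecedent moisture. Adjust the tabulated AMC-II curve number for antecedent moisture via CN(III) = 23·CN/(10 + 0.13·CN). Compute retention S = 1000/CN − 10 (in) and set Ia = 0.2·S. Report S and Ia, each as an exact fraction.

S = 1100/897 in ≈ 1.226 in; Ia = 220/897 in ≈ 0.245 in

Wet (AMC III): CN(III) = 23·78/(10 + 0.13·78) = 1794/(1007/50) = 89700/1007 ≈ 89.076
S = 1000/(89700/1007) − 10 = 1100/897 in ≈ 1.226 in
Ia = 0.2S: 0.2·1.226 = 0.245 in (exactly 220/897)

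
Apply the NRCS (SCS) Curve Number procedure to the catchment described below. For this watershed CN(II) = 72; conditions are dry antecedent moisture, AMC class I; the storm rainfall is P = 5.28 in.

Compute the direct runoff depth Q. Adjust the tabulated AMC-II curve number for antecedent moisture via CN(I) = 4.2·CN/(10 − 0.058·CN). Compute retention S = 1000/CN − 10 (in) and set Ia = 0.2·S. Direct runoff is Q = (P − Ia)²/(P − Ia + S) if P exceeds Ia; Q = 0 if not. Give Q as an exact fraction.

Q = 1338649/1445175 in ≈ 0.926 in

CN(I) from CN(II)=72: (4.2·72)/(10 − 0.058·72) = 675/13 ≈ 51.923
Retention S: 1000/CN − 10 with CN=51.923 → S = 250/27 ≈ 9.259 in
Ia = 0.2·(250/27) = 50/27 in ≈ 1.852 in
Since P=5.280 > Ia=1.852: effective rainfall P−Ia = 2314/675 in
Q = (2314/675)²/((2314/675) + 250/27) = (5354596/455625)/(8564/675) = 1338649/1445175 in ≈ 0.926 in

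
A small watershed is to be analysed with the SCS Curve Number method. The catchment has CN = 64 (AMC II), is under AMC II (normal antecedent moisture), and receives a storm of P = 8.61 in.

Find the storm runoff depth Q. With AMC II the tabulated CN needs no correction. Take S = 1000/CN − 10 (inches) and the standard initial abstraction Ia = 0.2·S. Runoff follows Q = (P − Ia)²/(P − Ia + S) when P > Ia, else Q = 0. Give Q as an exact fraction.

Q = 747003/174800 in ≈ 4.273 in

CN(II) = 64; AMC II needs no correction.
Max retention: S = 1000/64 − 10 = 45/8 in (≈ 5.625 in)
Ia = 0.2·(45/8) = 9/8 in ≈ 1.125 in
Since P=8.610 > Ia=1.125: effective rainfall P−Ia = 1497/200 in
Q = (1497/200)²/((1497/200) + 45/8) = (2241009/40000)/(1311/100) = 747003/174800 in ≈ 4.273 in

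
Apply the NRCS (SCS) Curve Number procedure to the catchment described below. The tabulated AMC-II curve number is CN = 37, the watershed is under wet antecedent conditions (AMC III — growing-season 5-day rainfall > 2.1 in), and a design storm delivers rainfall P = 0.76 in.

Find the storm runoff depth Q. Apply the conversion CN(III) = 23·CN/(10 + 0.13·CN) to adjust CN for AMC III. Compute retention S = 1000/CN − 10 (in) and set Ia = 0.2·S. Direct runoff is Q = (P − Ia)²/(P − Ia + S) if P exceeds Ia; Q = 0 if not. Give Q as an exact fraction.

Wet (AMC III): CN(III) = 23·37/(10 + 0.13·37) = 851/(1481/100) = 85100/1481 ≈ 57.461
Max retention: S = 1000/(85100/1481) − 10 = 6300/851 in (≈ 7.403 in)
Ia = 0.2S: 0.2·7.403 = 1.481 in (exactly 1260/851)
P = 0.760 ≤ Ia = 1.481 in: entire storm abstracted, Q = 0.

Q = 0 in ≈ 0.000 in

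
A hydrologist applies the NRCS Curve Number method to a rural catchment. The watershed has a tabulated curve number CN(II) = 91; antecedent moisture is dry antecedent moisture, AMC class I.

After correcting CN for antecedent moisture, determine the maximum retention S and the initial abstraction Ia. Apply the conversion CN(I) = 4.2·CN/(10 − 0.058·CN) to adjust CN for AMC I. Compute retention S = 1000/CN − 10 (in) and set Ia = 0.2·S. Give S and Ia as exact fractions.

S = 1500/637 in ≈ 2.355 in; Ia = 300/637 in ≈ 0.471 in

CN(I) from CN(II)=91: (4.2·91)/(10 − 0.058·91) = 63700/787 ≈ 80.940
Retention S: 1000/CN − 10 with CN=80.940 → S = 1500/637 ≈ 2.355 in
Initial abstraction Ia = S/5 = (1500/637)/5 = 300/637 ≈ 0.471 in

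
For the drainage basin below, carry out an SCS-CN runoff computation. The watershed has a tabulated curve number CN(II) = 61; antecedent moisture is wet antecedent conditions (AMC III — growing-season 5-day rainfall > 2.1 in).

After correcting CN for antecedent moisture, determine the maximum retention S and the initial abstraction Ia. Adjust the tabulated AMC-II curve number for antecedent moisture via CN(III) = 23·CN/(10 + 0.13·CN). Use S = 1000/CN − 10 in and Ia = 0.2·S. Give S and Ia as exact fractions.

S = 3900/1403 in ≈ 2.780 in; Ia = 780/1403 in ≈ 0.556 in

CN(III) from CN(II)=61: (23·61)/(10 + 0.13·61) = 140300/1793 ≈ 78.249
Max retention: S = 1000/(140300/1793) − 10 = 3900/1403 in (≈ 2.780 in)
Ia = 0.2S: 0.2·2.780 = 0.556 in (exactly 780/1403)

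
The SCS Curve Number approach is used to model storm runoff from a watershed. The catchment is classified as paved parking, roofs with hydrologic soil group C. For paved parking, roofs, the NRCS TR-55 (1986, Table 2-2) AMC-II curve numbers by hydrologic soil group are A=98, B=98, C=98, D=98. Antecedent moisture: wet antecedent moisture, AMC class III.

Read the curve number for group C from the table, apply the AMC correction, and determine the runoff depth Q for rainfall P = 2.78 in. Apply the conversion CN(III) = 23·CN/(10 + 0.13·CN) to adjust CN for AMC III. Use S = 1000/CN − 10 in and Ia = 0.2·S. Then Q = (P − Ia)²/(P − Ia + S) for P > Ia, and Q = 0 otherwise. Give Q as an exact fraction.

Q = 24227856409/9052796550 in ≈ 2.676 in

NRCS table: paved parking, roofs, soil group C → CN(II) = 98
Wet (AMC III): CN(III) = 23·98/(10 + 0.13·98) = 2254/(1137/50) = 112700/1137 ≈ 99.120
Retention S: 1000/CN − 10 with CN=99.120 → S = 100/1127 ≈ 0.089 in
Ia = 0.2S: 0.2·0.089 = 0.018 in (exactly 20/1127)
P − Ia = 2.780 − 0.018 = 155653/56350 ≈ 2.762 in (> 0, runoff occurs)
Q: (155653/56350)² ÷ (160653/56350) = 24227856409/9052796550 in (≈ 2.676 in)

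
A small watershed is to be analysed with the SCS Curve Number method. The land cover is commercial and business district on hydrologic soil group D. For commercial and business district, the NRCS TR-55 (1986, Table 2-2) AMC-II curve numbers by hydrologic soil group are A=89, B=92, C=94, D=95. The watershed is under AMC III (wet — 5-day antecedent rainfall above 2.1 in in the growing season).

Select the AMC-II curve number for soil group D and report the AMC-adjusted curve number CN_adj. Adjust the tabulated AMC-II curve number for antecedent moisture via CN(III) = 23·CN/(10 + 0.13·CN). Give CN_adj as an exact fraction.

CN_adj = 43700/447 ≈ 97.763

NRCS table: commercial and business district, soil group D → CN(II) = 95
Adjust CN=95 to AMC III: 23·95/(10 + 0.13·95) → 2185 ÷ (447/20) = 43700/447 ≈ 97.763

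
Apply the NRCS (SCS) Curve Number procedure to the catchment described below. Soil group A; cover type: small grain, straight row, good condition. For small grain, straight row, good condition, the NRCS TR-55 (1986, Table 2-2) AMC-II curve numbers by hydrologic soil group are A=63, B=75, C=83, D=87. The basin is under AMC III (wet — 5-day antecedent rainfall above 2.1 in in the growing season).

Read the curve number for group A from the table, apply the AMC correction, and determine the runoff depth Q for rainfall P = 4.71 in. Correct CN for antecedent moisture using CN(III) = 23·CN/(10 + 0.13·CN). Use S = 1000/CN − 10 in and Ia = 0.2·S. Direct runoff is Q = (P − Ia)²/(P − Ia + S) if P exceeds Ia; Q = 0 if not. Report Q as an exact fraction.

Q = 370246693441/141781607100 in ≈ 2.611 in

NRCS table: small grain, straight row, good condition, soil group A → CN(II) = 63
Wet (AMC III): CN(III) = 23·63/(10 + 0.13·63) = 1449/(1819/100) = 144900/1819 ≈ 79.659
Max retention: S = 1000/(144900/1819) − 10 = 3700/1449 in (≈ 2.553 in)
Initial abstraction Ia = S/5 = (3700/1449)/5 = 740/1449 ≈ 0.511 in
Since P=4.710 > Ia=0.511: effective rainfall P−Ia = 608479/144900 in
Q = (608479/144900)²/((608479/144900) + 3700/1449) = (370246693441/20996010000)/(978479/144900) = 370246693441/141781607100 in ≈ 2.611 in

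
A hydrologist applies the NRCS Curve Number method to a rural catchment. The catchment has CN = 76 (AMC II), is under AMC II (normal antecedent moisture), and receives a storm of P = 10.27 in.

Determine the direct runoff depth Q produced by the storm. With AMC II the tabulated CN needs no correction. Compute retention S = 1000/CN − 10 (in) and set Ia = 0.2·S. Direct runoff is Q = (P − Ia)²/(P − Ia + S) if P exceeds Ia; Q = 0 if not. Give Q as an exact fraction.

Q = 335365969/46194700 in ≈ 7.260 in

CN(II) = 76; AMC II needs no correction.
Max retention: S = 1000/76 − 10 = 60/19 in (≈ 3.158 in)
Ia = 0.2·(60/19) = 12/19 in ≈ 0.632 in
P − Ia = 10.270 − 0.632 = 18313/1900 ≈ 9.638 in (> 0, runoff occurs)
Q: (18313/1900)² ÷ (24313/1900) = 335365969/46194700 in (≈ 7.260 in)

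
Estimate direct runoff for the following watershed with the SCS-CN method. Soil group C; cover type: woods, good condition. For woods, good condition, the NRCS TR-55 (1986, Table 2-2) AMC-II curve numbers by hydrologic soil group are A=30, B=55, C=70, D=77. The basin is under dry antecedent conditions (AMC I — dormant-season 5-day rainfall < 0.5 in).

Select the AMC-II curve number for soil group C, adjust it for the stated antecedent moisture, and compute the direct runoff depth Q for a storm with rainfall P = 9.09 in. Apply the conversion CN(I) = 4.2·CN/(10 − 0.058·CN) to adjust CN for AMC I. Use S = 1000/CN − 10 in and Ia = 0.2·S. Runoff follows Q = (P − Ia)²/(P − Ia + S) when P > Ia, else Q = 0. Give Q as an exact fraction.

NRCS table: woods, good condition, soil group C → CN(II) = 70
CN(I) from CN(II)=70: (4.2·70)/(10 − 0.058·70) = 4900/99 ≈ 49.495
Retention S: 1000/CN − 10 with CN=49.495 → S = 500/49 ≈ 10.204 in
Ia = 0.2·(500/49) = 100/49 in ≈ 2.041 in
P − Ia = 9.090 − 2.041 = 34541/4900 ≈ 7.049 in (> 0, runoff occurs)
Q: (34541/4900)² ÷ (84541/4900) = 1193080681/414250900 in (≈ 2.880 in)

Q = 1193080681/414250900 in ≈ 2.880 in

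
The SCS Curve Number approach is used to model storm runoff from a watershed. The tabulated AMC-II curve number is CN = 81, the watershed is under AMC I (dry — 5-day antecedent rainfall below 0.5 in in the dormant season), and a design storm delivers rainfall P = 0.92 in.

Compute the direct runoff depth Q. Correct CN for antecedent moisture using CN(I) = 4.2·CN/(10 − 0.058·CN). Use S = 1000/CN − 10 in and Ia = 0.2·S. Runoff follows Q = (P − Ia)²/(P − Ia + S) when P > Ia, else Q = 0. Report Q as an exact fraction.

Q = 0 in ≈ 0.000 in

CN(I) from CN(II)=81: (4.2·81)/(10 − 0.058·81) = 170100/2651 ≈ 64.164
S = 1000/(170100/2651) − 10 = 9500/1701 in ≈ 5.585 in
Ia = 0.2·(9500/1701) = 1900/1701 in ≈ 1.117 in
P = 0.920 ≤ Ia = 1.117 in: entire storm abstracted, Q = 0.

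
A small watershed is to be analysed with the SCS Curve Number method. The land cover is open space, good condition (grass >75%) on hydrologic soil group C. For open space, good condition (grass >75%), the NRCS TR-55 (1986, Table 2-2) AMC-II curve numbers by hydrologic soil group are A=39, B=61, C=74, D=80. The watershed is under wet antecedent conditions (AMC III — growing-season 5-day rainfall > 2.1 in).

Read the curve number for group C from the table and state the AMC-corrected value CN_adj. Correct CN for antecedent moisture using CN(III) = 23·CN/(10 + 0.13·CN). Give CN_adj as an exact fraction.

CN_adj = 85100/981 ≈ 86.748

NRCS table: open space, good condition (grass >75%), soil group C → CN(II) = 74
CN(III) from CN(II)=74: (23·74)/(10 + 0.13·74) = 85100/981 ≈ 86.748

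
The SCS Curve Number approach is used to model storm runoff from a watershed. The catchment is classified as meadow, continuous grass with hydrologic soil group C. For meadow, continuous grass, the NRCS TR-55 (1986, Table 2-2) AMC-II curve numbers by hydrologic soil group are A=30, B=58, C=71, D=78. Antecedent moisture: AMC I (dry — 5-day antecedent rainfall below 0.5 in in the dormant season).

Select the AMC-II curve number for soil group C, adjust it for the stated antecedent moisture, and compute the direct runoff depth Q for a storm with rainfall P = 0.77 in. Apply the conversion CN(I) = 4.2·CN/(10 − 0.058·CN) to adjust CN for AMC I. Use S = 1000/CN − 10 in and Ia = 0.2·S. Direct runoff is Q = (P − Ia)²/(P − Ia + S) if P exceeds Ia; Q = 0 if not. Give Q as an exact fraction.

Q = 0 in ≈ 0.000 in

NRCS table: meadow, continuous grass, soil group C → CN(II) = 71
Adjust CN=71 to AMC I: 4.2·71/(10 − 0.058·71) → (1491/5) ÷ (2941/500) = 149100/2941 ≈ 50.697
Max retention: S = 1000/(149100/2941) − 10 = 14500/1491 in (≈ 9.725 in)
Ia = 0.2S: 0.2·9.725 = 1.945 in (exactly 2900/1491)
P = 0.770 ≤ Ia = 1.945 in: entire storm abstracted, Q = 0.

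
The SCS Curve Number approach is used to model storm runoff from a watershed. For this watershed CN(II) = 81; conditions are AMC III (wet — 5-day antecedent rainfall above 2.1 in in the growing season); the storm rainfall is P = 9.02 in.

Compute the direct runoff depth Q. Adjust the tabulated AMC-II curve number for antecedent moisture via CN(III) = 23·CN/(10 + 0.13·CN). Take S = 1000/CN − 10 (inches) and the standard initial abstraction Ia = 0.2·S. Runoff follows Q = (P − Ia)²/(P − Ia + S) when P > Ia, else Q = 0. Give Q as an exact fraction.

Q = 674390791369/85345240950 in ≈ 7.902 in

CN(III) from CN(II)=81: (23·81)/(10 + 0.13·81) = 186300/2053 ≈ 90.745
S = 1000/(186300/2053) − 10 = 1900/1863 in ≈ 1.020 in
Initial abstraction Ia = S/5 = (1900/1863)/5 = 380/1863 ≈ 0.204 in
Since P=9.020 > Ia=0.204: effective rainfall P−Ia = 821213/93150 in
Q: (821213/93150)² ÷ (916213/93150) = 674390791369/85345240950 in (≈ 7.902 in)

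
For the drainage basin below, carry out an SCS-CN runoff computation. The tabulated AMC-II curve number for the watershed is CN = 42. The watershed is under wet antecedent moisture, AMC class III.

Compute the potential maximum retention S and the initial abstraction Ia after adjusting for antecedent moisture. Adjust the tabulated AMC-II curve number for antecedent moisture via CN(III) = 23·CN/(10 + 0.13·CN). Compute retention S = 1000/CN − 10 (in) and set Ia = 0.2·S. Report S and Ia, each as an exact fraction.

Wet (AMC III): CN(III) = 23·42/(10 + 0.13·42) = 966/(773/50) = 48300/773 ≈ 62.484
S = 1000/(48300/773) − 10 = 2900/483 in ≈ 6.004 in
Ia = 0.2·(2900/483) = 580/483 in ≈ 1.201 in

S = 2900/483 in ≈ 6.004 in; Ia = 580/483 in ≈ 1.201 in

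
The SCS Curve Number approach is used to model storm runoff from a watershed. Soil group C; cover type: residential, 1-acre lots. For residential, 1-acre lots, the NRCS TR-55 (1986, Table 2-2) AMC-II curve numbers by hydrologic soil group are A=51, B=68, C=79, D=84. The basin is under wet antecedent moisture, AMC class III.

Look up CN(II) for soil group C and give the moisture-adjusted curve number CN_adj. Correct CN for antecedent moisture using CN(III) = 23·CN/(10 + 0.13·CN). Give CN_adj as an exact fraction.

CN_adj = 181700/2027 ≈ 89.640

NRCS table: residential, 1-acre lots, soil group C → CN(II) = 79
CN(III) from CN(II)=79: (23·79)/(10 + 0.13·79) = 181700/2027 ≈ 89.640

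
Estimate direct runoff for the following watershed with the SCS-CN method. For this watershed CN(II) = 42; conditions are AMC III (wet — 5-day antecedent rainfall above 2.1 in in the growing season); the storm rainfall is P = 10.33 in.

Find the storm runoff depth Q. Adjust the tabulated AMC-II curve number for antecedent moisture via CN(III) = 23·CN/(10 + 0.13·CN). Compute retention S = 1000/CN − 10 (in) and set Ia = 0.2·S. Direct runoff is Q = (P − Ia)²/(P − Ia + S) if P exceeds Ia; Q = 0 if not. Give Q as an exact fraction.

Adjust CN=42 to AMC III: 23·42/(10 + 0.13·42) → 966 ÷ (773/50) = 48300/773 ≈ 62.484
Retention S: 1000/CN − 10 with CN=62.484 → S = 2900/483 ≈ 6.004 in
Ia = 0.2·(2900/483) = 580/483 in ≈ 1.201 in
P − Ia = 10.330 − 1.201 = 440939/48300 ≈ 9.129 in (> 0, runoff occurs)
Q = (440939/48300)²/((440939/48300) + 2900/483) = (194427201721/2332890000)/(730939/48300) = 194427201721/35304353700 in ≈ 5.507 in

Q = 194427201721/35304353700 in ≈ 5.507 in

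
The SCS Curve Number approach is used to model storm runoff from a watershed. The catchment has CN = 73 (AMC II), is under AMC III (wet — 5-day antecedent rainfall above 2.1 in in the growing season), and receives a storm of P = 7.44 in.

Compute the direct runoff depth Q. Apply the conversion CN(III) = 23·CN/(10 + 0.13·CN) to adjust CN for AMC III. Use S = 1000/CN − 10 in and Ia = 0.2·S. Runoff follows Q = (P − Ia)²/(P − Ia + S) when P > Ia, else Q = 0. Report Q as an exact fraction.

Q = 14879642406/2562531775 in ≈ 5.807 in

CN(III) from CN(II)=73: (23·73)/(10 + 0.13·73) = 167900/1949 ≈ 86.147
Retention S: 1000/CN − 10 with CN=86.147 → S = 2700/1679 ≈ 1.608 in
Initial abstraction Ia = S/5 = (2700/1679)/5 = 540/1679 ≈ 0.322 in
P − Ia = 7.440 − 0.322 = 298794/41975 ≈ 7.118 in (> 0, runoff occurs)
Q: (298794/41975)² ÷ (366294/41975) = 14879642406/2562531775 in (≈ 5.807 in)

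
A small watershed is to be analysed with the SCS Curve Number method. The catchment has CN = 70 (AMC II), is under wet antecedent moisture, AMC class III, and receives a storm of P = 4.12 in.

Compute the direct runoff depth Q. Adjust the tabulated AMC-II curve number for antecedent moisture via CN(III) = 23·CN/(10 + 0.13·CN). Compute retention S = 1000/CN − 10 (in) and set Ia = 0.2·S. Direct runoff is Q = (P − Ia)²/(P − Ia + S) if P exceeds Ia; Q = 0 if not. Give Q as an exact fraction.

Q = 227496889/90896575 in ≈ 2.503 in

Wet (AMC III): CN(III) = 23·70/(10 + 0.13·70) = 1610/(191/10) = 16100/191 ≈ 84.293
Retention S: 1000/CN − 10 with CN=84.293 → S = 300/161 ≈ 1.863 in
Initial abstraction Ia = S/5 = (300/161)/5 = 60/161 ≈ 0.373 in
Excess rainfall: 4.120 − 0.373 = 3.747 in; P > Ia so Q > 0
Q: (15083/4025)² ÷ (22583/4025) = 227496889/90896575 in (≈ 2.503 in)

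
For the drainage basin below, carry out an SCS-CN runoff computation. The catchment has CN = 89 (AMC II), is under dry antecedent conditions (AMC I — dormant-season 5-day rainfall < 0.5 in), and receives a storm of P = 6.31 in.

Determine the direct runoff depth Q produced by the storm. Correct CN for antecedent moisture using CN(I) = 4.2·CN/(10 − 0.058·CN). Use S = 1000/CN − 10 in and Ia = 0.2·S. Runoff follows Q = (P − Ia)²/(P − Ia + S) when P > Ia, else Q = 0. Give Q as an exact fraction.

CN(I) from CN(II)=89: (4.2·89)/(10 − 0.058·89) = 186900/2419 ≈ 77.263
S = 1000/(186900/2419) − 10 = 5500/1869 in ≈ 2.943 in
Initial abstraction Ia = S/5 = (5500/1869)/5 = 1100/1869 ≈ 0.589 in
Since P=6.310 > Ia=0.589: effective rainfall P−Ia = 1069339/186900 in
Q = (1069339/186900)²/((1069339/186900) + 5500/1869) = (1143485896921/34931610000)/(1619339/186900) = 1143485896921/302654459100 in ≈ 3.778 in

Q = 1143485896921/302654459100 in ≈ 3.778 in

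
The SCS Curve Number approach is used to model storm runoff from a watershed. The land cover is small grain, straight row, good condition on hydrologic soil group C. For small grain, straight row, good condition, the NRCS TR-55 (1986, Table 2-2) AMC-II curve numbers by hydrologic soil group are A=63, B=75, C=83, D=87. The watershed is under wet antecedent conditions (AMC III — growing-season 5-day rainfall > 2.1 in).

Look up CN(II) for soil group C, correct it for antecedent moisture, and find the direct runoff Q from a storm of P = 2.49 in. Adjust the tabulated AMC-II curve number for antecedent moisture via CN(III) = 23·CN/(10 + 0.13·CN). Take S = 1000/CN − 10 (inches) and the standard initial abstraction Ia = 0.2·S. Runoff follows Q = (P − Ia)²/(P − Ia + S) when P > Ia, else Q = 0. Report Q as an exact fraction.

NRCS table: small grain, straight row, good condition, soil group C → CN(II) = 83
Wet (AMC III): CN(III) = 23·83/(10 + 0.13·83) = 1909/(2079/100) = 190900/2079 ≈ 91.823
Retention S: 1000/CN − 10 with CN=91.823 → S = 1700/1909 ≈ 0.891 in
Ia = 0.2S: 0.2·0.891 = 0.178 in (exactly 340/1909)
P − Ia = 2.490 − 0.178 = 441341/190900 ≈ 2.312 in (> 0, runoff occurs)
Runoff Q = (P−Ia)²/(P−Ia+S) = (2.312)²/(2.312+0.891) = 194781878281/116704996900 ≈ 1.669 in

Q = 194781878281/116704996900 in ≈ 1.669 in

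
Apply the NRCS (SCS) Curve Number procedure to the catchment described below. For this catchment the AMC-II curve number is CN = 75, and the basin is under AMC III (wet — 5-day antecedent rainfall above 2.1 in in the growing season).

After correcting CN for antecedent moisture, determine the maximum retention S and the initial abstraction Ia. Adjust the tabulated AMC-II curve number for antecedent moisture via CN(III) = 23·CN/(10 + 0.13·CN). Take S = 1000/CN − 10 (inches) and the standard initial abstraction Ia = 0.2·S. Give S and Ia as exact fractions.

CN(III) from CN(II)=75: (23·75)/(10 + 0.13·75) = 6900/79 ≈ 87.342
Max retention: S = 1000/(6900/79) − 10 = 100/69 in (≈ 1.449 in)
Initial abstraction Ia = S/5 = (100/69)/5 = 20/69 ≈ 0.290 in

S = 100/69 in ≈ 1.449 in; Ia = 20/69 in ≈ 0.290 in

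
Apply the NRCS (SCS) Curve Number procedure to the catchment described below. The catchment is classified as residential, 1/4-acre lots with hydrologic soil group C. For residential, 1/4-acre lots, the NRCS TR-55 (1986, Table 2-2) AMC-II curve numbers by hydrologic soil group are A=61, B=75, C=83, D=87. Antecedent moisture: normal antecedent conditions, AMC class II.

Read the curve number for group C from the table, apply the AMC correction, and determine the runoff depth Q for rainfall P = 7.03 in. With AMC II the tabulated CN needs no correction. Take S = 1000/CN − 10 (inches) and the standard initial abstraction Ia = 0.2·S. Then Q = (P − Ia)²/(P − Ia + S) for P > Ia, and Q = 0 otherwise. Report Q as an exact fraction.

Q = 3019392601/597176700 in ≈ 5.056 in

NRCS table: residential, 1/4-acre lots, soil group C → CN(II) = 83
Average conditions: CN = 83 (no AMC adjustment).
S = 1000/83 − 10 = 170/83 in ≈ 2.048 in
Initial abstraction Ia = S/5 = (170/83)/5 = 34/83 ≈ 0.410 in
Since P=7.030 > Ia=0.410: effective rainfall P−Ia = 54949/8300 in
Q: (54949/8300)² ÷ (71949/8300) = 3019392601/597176700 in (≈ 5.056 in)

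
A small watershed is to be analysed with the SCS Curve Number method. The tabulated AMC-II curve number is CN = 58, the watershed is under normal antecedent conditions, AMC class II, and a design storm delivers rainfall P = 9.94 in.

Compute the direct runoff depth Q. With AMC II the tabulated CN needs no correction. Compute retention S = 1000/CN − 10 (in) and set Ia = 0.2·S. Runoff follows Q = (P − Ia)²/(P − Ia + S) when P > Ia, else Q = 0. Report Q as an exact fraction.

Q = 21658567/4725550 in ≈ 4.583 in

CN(II) = 58; AMC II needs no correction.
S = 1000/58 − 10 = 210/29 in ≈ 7.241 in
Initial abstraction Ia = S/5 = (210/29)/5 = 42/29 ≈ 1.448 in
Excess rainfall: 9.940 − 1.448 = 8.492 in; P > Ia so Q > 0
Q = (12313/1450)²/((12313/1450) + 210/29) = (151609969/2102500)/(22813/1450) = 21658567/4725550 in ≈ 4.583 in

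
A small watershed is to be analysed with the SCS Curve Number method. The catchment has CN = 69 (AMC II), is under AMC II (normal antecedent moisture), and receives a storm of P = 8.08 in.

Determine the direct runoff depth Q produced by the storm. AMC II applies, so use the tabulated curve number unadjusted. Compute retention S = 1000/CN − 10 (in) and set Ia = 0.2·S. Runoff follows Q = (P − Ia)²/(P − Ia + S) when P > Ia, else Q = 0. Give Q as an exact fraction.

Q = 76731272/17369025 in ≈ 4.418 in

CN(II) = 69; AMC II needs no correction.
S = 1000/69 − 10 = 310/69 in ≈ 4.493 in
Ia = 0.2·(310/69) = 62/69 in ≈ 0.899 in
P − Ia = 8.080 − 0.899 = 12388/1725 ≈ 7.181 in (> 0, runoff occurs)
Q: (12388/1725)² ÷ (20138/1725) = 76731272/17369025 in (≈ 4.418 in)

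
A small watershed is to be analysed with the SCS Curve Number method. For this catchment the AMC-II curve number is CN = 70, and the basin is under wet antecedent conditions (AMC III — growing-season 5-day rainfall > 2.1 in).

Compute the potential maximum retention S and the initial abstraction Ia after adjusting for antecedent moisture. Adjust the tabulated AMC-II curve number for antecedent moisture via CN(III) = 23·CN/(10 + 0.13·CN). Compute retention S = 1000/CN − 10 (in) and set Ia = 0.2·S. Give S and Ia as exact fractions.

S = 300/161 in ≈ 1.863 in; Ia = 60/161 in ≈ 0.373 in

Wet (AMC III): CN(III) = 23·70/(10 + 0.13·70) = 1610/(191/10) = 16100/191 ≈ 84.293
Retention S: 1000/CN − 10 with CN=84.293 → S = 300/161 ≈ 1.863 in
Ia = 0.2·(300/161) = 60/161 in ≈ 0.373 in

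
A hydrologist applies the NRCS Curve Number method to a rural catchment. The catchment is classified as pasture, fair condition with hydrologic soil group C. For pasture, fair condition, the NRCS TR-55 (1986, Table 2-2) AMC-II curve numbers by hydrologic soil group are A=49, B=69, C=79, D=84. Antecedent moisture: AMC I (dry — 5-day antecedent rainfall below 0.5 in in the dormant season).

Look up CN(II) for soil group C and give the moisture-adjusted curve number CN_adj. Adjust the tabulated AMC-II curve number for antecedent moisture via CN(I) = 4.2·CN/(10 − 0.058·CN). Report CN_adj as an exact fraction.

NRCS table: pasture, fair condition, soil group C → CN(II) = 79
Adjust CN=79 to AMC I: 4.2·79/(10 − 0.058·79) → (1659/5) ÷ (2709/500) = 7900/129 ≈ 61.240

CN_adj = 7900/129 ≈ 61.240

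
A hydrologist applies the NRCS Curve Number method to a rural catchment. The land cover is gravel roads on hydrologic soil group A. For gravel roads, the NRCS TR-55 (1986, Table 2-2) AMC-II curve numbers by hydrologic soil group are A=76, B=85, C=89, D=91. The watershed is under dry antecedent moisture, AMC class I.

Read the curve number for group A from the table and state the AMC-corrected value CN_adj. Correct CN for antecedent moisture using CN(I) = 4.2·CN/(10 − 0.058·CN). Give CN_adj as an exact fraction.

NRCS table: gravel roads, soil group A → CN(II) = 76
CN(I) from CN(II)=76: (4.2·76)/(10 − 0.058·76) = 13300/233 ≈ 57.082

CN_adj = 13300/233 ≈ 57.082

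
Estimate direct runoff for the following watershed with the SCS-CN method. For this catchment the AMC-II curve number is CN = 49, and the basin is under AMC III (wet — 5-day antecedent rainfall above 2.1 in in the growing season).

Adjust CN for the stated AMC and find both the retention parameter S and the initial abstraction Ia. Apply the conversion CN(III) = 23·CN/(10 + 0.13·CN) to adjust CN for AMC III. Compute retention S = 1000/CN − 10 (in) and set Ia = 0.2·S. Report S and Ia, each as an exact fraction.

S = 5100/1127 in ≈ 4.525 in; Ia = 1020/1127 in ≈ 0.905 in

Wet (AMC III): CN(III) = 23·49/(10 + 0.13·49) = 1127/(1637/100) = 112700/1637 ≈ 68.845
Max retention: S = 1000/(112700/1637) − 10 = 5100/1127 in (≈ 4.525 in)
Ia = 0.2·(5100/1127) = 1020/1127 in ≈ 0.905 in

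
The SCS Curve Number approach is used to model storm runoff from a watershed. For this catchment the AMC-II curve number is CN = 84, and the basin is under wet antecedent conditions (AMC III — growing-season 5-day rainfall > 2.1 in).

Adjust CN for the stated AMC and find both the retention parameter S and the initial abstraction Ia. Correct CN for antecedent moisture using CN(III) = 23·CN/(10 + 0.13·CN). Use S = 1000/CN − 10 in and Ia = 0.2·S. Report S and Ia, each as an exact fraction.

Wet (AMC III): CN(III) = 23·84/(10 + 0.13·84) = 1932/(523/25) = 48300/523 ≈ 92.352
Retention S: 1000/CN − 10 with CN=92.352 → S = 400/483 ≈ 0.828 in
Ia = 0.2S: 0.2·0.828 = 0.166 in (exactly 80/483)

S = 400/483 in ≈ 0.828 in; Ia = 80/483 in ≈ 0.166 in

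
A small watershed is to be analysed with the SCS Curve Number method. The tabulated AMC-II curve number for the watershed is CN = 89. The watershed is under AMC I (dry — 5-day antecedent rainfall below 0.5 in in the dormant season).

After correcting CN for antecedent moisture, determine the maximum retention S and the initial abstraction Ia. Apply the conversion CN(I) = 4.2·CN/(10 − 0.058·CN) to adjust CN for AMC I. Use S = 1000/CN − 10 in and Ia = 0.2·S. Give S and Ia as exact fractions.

S = 5500/1869 in ≈ 2.943 in; Ia = 1100/1869 in ≈ 0.589 in

CN(I) from CN(II)=89: (4.2·89)/(10 − 0.058·89) = 186900/2419 ≈ 77.263
Max retention: S = 1000/(186900/2419) − 10 = 5500/1869 in (≈ 2.943 in)
Initial abstraction Ia = S/5 = (5500/1869)/5 = 1100/1869 ≈ 0.589 in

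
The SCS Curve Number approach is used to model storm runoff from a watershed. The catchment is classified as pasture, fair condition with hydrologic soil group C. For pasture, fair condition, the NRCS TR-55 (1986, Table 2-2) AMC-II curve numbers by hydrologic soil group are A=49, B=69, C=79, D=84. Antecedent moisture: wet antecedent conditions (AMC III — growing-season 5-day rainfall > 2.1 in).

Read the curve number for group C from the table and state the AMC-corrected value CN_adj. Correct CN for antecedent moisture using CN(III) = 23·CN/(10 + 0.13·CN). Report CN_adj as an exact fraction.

CN_adj = 181700/2027 ≈ 89.640

NRCS table: pasture, fair condition, soil group C → CN(II) = 79
CN(III) from CN(II)=79: (23·79)/(10 + 0.13·79) = 181700/2027 ≈ 89.640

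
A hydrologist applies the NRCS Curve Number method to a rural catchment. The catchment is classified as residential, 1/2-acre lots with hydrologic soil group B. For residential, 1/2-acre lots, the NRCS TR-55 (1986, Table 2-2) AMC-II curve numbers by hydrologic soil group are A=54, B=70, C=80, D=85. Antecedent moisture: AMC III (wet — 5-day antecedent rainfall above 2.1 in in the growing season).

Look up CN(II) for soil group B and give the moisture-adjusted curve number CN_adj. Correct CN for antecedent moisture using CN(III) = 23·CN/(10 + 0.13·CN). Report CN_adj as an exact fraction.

NRCS table: residential, 1/2-acre lots, soil group B → CN(II) = 70
Wet (AMC III): CN(III) = 23·70/(10 + 0.13·70) = 1610/(191/10) = 16100/191 ≈ 84.293

CN_adj = 16100/191 ≈ 84.293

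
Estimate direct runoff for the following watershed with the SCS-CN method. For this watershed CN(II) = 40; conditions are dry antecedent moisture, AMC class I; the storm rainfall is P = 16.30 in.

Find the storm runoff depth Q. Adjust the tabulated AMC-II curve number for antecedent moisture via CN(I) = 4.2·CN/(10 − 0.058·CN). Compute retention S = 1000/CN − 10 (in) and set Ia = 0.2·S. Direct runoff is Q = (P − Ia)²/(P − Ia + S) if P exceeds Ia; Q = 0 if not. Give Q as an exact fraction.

Adjust CN=40 to AMC I: 4.2·40/(10 − 0.058·40) → 168 ÷ (192/25) = 175/8 ≈ 21.875
S = 1000/(175/8) − 10 = 250/7 in ≈ 35.714 in
Ia = 0.2·(250/7) = 50/7 in ≈ 7.143 in
P − Ia = 16.300 − 7.143 = 641/70 ≈ 9.157 in (> 0, runoff occurs)
Q = (641/70)²/((641/70) + 250/7) = (410881/4900)/(3141/70) = 410881/219870 in ≈ 1.869 in

Q = 410881/219870 in ≈ 1.869 in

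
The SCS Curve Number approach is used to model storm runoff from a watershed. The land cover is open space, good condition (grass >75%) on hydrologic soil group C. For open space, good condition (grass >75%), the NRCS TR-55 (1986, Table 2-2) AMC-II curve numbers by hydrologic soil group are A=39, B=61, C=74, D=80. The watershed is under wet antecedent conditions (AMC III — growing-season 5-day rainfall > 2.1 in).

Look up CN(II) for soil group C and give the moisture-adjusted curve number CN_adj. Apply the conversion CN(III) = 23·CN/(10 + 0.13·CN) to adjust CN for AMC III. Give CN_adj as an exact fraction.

NRCS table: open space, good condition (grass >75%), soil group C → CN(II) = 74
Wet (AMC III): CN(III) = 23·74/(10 + 0.13·74) = 1702/(981/50) = 85100/981 ≈ 86.748

CN_adj = 85100/981 ≈ 86.748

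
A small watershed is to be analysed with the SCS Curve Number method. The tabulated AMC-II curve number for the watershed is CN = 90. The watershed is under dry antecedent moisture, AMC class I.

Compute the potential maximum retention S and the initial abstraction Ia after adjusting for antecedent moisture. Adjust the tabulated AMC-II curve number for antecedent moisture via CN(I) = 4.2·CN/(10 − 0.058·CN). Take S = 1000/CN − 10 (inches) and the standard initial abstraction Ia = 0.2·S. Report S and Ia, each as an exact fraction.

S = 500/189 in ≈ 2.646 in; Ia = 100/189 in ≈ 0.529 in

Adjust CN=90 to AMC I: 4.2·90/(10 − 0.058·90) → 378 ÷ (239/50) = 18900/239 ≈ 79.079
Max retention: S = 1000/(18900/239) − 10 = 500/189 in (≈ 2.646 in)
Ia = 0.2·(500/189) = 100/189 in ≈ 0.529 in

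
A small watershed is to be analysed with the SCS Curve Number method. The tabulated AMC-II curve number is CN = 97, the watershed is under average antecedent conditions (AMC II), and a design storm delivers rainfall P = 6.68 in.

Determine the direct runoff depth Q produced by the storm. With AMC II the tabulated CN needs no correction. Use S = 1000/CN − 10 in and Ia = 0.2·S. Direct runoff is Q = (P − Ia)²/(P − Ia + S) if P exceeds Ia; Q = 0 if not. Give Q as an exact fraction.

Q = 257570401/40737575 in ≈ 6.323 in

Average conditions: CN = 97 (no AMC adjustment).
S = 1000/97 − 10 = 30/97 in ≈ 0.309 in
Ia = 0.2S: 0.2·0.309 = 0.062 in (exactly 6/97)
Since P=6.680 > Ia=0.062: effective rainfall P−Ia = 16049/2425 in
Q: (16049/2425)² ÷ (16799/2425) = 257570401/40737575 in (≈ 6.323 in)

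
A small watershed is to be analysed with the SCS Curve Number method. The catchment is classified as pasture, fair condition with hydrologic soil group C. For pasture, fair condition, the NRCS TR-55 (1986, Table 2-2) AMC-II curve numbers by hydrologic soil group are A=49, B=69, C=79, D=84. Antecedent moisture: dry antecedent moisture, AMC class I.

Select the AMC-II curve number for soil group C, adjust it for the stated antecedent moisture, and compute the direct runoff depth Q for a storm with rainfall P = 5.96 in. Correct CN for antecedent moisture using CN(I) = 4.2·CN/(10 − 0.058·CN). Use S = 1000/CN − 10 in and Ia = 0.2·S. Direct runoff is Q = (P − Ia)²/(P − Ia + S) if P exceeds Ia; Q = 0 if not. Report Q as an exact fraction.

Q = 85951441/42997725 in ≈ 1.999 in

NRCS table: pasture, fair condition, soil group C → CN(II) = 79
Adjust CN=79 to AMC I: 4.2·79/(10 − 0.058·79) → (1659/5) ÷ (2709/500) = 7900/129 ≈ 61.240
S = 1000/(7900/129) − 10 = 500/79 in ≈ 6.329 in
Initial abstraction Ia = S/5 = (500/79)/5 = 100/79 ≈ 1.266 in
Since P=5.960 > Ia=1.266: effective rainfall P−Ia = 9271/1975 in
Q = (9271/1975)²/((9271/1975) + 500/79) = (85951441/3900625)/(21771/1975) = 85951441/42997725 in ≈ 1.999 in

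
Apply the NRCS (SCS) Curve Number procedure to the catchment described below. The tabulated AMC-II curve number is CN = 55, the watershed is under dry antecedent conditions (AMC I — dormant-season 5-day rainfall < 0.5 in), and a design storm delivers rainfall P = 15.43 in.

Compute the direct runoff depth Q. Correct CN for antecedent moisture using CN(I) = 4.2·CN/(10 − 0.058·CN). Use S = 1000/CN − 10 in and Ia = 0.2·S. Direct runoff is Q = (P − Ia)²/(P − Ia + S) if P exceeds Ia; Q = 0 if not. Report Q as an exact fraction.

Adjust CN=55 to AMC I: 4.2·55/(10 − 0.058·55) → 231 ÷ (681/100) = 7700/227 ≈ 33.921
Retention S: 1000/CN − 10 with CN=33.921 → S = 1500/77 ≈ 19.481 in
Ia = 0.2S: 0.2·19.481 = 3.896 in (exactly 300/77)
Since P=15.430 > Ia=3.896: effective rainfall P−Ia = 88811/7700 in
Q = (88811/7700)²/((88811/7700) + 1500/77) = (7887393721/59290000)/(238811/7700) = 7887393721/1838844700 in ≈ 4.289 in

Q = 7887393721/1838844700 in ≈ 4.289 in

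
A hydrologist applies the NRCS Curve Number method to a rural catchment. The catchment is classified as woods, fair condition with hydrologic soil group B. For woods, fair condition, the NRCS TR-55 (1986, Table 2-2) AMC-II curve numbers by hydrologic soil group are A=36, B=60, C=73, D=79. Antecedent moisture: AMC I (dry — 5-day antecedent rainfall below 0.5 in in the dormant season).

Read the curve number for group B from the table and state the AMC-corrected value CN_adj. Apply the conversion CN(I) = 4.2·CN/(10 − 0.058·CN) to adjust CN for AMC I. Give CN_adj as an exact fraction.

NRCS table: woods, fair condition, soil group B → CN(II) = 60
Adjust CN=60 to AMC I: 4.2·60/(10 − 0.058·60) → 252 ÷ (163/25) = 6300/163 ≈ 38.650

CN_adj = 6300/163 ≈ 38.650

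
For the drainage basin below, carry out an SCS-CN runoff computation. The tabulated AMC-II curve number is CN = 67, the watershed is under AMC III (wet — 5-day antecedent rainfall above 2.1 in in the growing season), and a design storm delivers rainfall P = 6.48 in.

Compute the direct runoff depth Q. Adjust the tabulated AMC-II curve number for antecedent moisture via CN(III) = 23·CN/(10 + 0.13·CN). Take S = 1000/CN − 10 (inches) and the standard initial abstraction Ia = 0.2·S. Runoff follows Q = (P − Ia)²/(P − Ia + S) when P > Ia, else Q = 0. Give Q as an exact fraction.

Q = 9059198694/2026684675 in ≈ 4.470 in

Adjust CN=67 to AMC III: 23·67/(10 + 0.13·67) → 1541 ÷ (1871/100) = 154100/1871 ≈ 82.362
Max retention: S = 1000/(154100/1871) − 10 = 3300/1541 in (≈ 2.141 in)
Ia = 0.2·(3300/1541) = 660/1541 in ≈ 0.428 in
Since P=6.480 > Ia=0.428: effective rainfall P−Ia = 233142/38525 in
Runoff Q = (P−Ia)²/(P−Ia+S) = (6.052)²/(6.052+2.141) = 9059198694/2026684675 ≈ 4.470 in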